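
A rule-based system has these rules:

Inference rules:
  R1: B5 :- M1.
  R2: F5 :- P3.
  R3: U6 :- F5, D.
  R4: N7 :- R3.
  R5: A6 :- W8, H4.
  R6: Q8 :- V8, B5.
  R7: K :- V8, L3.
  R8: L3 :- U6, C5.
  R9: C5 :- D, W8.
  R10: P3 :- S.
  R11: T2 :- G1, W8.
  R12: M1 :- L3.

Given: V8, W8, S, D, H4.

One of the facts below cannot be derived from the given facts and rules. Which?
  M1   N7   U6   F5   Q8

N7

Round 1 — R5, R9, R10, derive A6, C5, P3.
Round 2 — R2, derive F5.
Round 3 — R3, derive U6.
Round 4 — R8, derive L3.
Round 5 — R7, R12, derive K, M1.
Round 6 — R1, derive B5.
Round 7 — R6, derive Q8.
Derived: Q8 (round 7), M1 (round 5), U6 (round 3), F5 (round 2). N7 never appears in any round.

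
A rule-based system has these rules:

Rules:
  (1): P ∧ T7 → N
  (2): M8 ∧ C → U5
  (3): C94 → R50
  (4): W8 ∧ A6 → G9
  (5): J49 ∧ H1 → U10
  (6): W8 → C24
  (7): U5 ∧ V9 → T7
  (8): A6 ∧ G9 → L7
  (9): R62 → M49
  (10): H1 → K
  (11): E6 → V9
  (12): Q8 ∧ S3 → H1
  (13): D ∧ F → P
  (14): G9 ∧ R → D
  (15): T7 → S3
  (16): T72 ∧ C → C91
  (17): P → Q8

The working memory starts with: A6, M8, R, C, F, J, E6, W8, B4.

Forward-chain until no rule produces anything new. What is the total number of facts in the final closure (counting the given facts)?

22

Round 1: (2) [M8 ∧ C → U5]; (4) [W8 ∧ A6 → G9]; (6) [W8 → C24]; (11) [E6 → V9]. Adds U5, G9, C24, V9.
Round 2: (7) [U5 ∧ V9 → T7]; (8) [A6 ∧ G9 → L7]; (14) [G9 ∧ R → D]. Adds T7, L7, D.
Round 3: (13) [D ∧ F → P]; (15) [T7 → S3]. Adds P, S3.
Round 4: (1) [P ∧ T7 → N]; (17) [P → Q8]. Adds N, Q8.
Round 5: (12) [Q8 ∧ S3 → H1]. Adds H1.
Round 6: (10) [H1 → K]. Adds K.
Closure: {A6, B4, C, C24, D, E6, F, G9, H1, J, K, L7, M8, N, P, Q8, R, S3, T7, U5, V9, W8} — 22 facts.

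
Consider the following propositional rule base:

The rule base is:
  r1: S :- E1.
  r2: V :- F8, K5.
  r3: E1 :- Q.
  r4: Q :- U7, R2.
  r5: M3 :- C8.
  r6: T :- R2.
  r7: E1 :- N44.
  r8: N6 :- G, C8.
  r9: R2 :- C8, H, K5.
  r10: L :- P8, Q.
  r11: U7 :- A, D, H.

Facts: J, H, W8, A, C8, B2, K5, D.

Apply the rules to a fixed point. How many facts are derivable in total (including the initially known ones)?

15

[1] r5 [M3 :- C8.]; r9 [R2 :- C8, H, K5.]; r11 [U7 :- A, D, H.]. ⇒ new: M3, R2, U7.
[2] r4 [Q :- U7, R2.]; r6 [T :- R2.]. ⇒ new: Q, T.
[3] r3 [E1 :- Q.]. ⇒ new: E1.
[4] r1 [S :- E1.]. ⇒ new: S.
Closure: {A, B2, C8, D, E1, H, J, K5, M3, Q, R2, S, T, U7, W8} — 15 facts.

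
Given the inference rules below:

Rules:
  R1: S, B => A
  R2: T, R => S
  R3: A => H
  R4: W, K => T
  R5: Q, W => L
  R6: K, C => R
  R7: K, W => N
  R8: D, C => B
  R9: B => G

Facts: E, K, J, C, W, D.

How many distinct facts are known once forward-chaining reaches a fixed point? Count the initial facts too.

Round 1 — R4, R6, R7, R8, derive T, R, N, B.
Round 2 — R2, R9, derive S, G.
Round 3 — R1, derive A.
Round 4 — R3, derive H.
Closure: {A, B, C, D, E, G, H, J, K, N, R, S, T, W} — 14 facts.

14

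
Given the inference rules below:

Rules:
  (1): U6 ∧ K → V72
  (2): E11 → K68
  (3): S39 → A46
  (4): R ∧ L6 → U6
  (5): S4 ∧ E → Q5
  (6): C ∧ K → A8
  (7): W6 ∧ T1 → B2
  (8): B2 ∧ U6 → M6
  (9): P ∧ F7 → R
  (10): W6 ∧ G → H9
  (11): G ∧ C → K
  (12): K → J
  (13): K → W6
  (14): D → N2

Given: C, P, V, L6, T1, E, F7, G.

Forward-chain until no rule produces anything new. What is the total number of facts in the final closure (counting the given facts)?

[1] (9) [P ∧ F7 → R]; (11) [G ∧ C → K]. ⇒ new: R, K.
[2] (4) [R ∧ L6 → U6]; (6) [C ∧ K → A8]; (12) [K → J]; (13) [K → W6]. ⇒ new: U6, A8, J, W6.
[3] (1) [U6 ∧ K → V72]; (7) [W6 ∧ T1 → B2]; (10) [W6 ∧ G → H9]. ⇒ new: V72, B2, H9.
[4] (8) [B2 ∧ U6 → M6]. ⇒ new: M6.
Closure: {A8, B2, C, E, F7, G, H9, J, K, L6, M6, P, R, T1, U6, V, V72, W6} — 18 facts.

18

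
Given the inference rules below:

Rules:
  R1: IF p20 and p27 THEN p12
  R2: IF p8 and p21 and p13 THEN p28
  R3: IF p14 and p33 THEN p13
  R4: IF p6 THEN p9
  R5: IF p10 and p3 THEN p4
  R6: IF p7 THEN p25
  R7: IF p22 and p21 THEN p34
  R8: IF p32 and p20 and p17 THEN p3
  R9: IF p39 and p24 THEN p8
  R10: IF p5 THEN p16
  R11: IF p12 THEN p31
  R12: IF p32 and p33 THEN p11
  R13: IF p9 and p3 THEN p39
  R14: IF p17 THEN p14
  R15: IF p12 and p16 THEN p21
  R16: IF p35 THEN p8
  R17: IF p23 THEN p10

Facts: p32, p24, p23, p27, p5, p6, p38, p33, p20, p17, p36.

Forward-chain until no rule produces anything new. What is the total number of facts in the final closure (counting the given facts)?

25

Round 1: R1 [IF p20 and p27 THEN p12]; R4 [IF p6 THEN p9]; R8 [IF p32 and p20 and p17 THEN p3]; R10 [IF p5 THEN p16]; R12 [IF p32 and p33 THEN p11]; R14 [IF p17 THEN p14]; R17 [IF p23 THEN p10]. Adds p12, p9, p3, p16, p11, p14, p10.
Round 2: R3 [IF p14 and p33 THEN p13]; R5 [IF p10 and p3 THEN p4]; R11 [IF p12 THEN p31]; R13 [IF p9 and p3 THEN p39]; R15 [IF p12 and p16 THEN p21]. Adds p13, p4, p31, p39, p21.
Round 3: R9 [IF p39 and p24 THEN p8]. Adds p8.
Round 4: R2 [IF p8 and p21 and p13 THEN p28]. Adds p28.
Closure: {p10, p11, p12, p13, p14, p16, p17, p20, p21, p23, p24, p27, p28, p3, p31, p32, p33, p36, p38, p39, p4, p5, p6, p8, p9} — 25 facts.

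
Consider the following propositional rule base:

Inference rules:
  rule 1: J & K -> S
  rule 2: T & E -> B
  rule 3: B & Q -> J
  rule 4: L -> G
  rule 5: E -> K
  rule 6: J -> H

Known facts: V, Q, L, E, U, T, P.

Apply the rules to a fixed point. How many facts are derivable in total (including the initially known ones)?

13

Round 1: rule 2 [T & E -> B]; rule 4 [L -> G]; rule 5 [E -> K]. New: B, G, K.
Round 2: rule 3 [B & Q -> J]. New: J.
Round 3: rule 1 [J & K -> S]; rule 6 [J -> H]. New: S, H.
Closure: {B, E, G, H, J, K, L, P, Q, S, T, U, V} — 13 facts.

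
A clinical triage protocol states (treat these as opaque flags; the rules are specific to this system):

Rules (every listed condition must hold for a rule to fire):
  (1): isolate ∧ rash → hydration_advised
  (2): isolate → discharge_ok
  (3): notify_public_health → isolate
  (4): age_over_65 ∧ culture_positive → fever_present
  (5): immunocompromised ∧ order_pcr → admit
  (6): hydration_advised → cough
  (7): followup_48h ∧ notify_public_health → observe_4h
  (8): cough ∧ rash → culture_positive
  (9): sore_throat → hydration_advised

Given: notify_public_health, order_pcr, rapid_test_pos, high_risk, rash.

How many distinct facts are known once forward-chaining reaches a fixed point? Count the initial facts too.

10

Round 1 — (3), derive isolate.
Round 2 — (1), (2), derive hydration_advised, discharge_ok.
Round 3 — (6), derive cough.
Round 4 — (8), derive culture_positive.
Closure: {cough, culture_positive, discharge_ok, high_risk, hydration_advised, isolate, notify_public_health, order_pcr, rapid_test_pos, rash} — 10 facts.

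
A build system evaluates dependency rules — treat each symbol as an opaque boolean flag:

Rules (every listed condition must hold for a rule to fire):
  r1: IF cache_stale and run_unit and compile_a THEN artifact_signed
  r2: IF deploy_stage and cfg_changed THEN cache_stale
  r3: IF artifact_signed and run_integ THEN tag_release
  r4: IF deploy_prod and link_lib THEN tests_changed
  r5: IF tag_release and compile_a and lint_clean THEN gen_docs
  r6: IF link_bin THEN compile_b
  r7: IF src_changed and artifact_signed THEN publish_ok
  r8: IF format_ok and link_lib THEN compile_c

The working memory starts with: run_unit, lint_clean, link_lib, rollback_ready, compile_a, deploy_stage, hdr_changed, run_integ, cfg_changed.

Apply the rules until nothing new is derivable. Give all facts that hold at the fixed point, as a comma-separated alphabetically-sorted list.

Round 1: r2 [IF deploy_stage and cfg_changed THEN cache_stale]. Adds cache_stale.
Round 2: r1 [IF cache_stale and run_unit and compile_a THEN artifact_signed]. Adds artifact_signed.
Round 3: r3 [IF artifact_signed and run_integ THEN tag_release]. Adds tag_release.
Round 4: r5 [IF tag_release and compile_a and lint_clean THEN gen_docs]. Adds gen_docs.

artifact_signed, cache_stale, cfg_changed, compile_a, deploy_stage, gen_docs, hdr_changed, link_lib, lint_clean, rollback_ready, run_integ, run_unit, tag_release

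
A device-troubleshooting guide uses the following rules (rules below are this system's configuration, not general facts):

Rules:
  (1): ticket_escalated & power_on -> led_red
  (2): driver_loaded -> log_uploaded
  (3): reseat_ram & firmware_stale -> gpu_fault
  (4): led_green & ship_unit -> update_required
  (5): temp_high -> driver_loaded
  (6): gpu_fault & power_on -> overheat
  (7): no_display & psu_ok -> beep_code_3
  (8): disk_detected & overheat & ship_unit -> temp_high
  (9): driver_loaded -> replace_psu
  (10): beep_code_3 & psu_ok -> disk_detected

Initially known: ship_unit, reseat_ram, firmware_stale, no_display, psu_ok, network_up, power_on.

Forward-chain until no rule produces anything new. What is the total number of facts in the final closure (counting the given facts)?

Round 1 fires (3), (7), giving gpu_fault, beep_code_3.
Round 2 fires (6), (10), giving overheat, disk_detected.
Round 3 fires (8), giving temp_high.
Round 4 fires (5), giving driver_loaded.
Round 5 fires (2), (9), giving log_uploaded, replace_psu.
Closure: {beep_code_3, disk_detected, driver_loaded, firmware_stale, gpu_fault, log_uploaded, network_up, no_display, overheat, power_on, psu_ok, replace_psu, reseat_ram, ship_unit, temp_high} — 15 facts.

15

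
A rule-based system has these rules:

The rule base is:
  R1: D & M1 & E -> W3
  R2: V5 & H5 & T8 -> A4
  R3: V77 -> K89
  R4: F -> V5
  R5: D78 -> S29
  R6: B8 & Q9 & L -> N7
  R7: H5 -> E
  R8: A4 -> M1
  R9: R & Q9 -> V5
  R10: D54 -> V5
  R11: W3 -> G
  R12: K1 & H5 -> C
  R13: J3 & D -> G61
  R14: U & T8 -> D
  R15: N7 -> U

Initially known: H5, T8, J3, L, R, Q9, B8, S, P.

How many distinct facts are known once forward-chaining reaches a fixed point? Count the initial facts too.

19

[1] R6 [B8 & Q9 & L -> N7]; R7 [H5 -> E]; R9 [R & Q9 -> V5]. ⇒ new: N7, E, V5.
[2] R2 [V5 & H5 & T8 -> A4]; R15 [N7 -> U]. ⇒ new: A4, U.
[3] R8 [A4 -> M1]; R14 [U & T8 -> D]. ⇒ new: M1, D.
[4] R1 [D & M1 & E -> W3]; R13 [J3 & D -> G61]. ⇒ new: W3, G61.
[5] R11 [W3 -> G]. ⇒ new: G.
Closure: {A4, B8, D, E, G, G61, H5, J3, L, M1, N7, P, Q9, R, S, T8, U, V5, W3} — 19 facts.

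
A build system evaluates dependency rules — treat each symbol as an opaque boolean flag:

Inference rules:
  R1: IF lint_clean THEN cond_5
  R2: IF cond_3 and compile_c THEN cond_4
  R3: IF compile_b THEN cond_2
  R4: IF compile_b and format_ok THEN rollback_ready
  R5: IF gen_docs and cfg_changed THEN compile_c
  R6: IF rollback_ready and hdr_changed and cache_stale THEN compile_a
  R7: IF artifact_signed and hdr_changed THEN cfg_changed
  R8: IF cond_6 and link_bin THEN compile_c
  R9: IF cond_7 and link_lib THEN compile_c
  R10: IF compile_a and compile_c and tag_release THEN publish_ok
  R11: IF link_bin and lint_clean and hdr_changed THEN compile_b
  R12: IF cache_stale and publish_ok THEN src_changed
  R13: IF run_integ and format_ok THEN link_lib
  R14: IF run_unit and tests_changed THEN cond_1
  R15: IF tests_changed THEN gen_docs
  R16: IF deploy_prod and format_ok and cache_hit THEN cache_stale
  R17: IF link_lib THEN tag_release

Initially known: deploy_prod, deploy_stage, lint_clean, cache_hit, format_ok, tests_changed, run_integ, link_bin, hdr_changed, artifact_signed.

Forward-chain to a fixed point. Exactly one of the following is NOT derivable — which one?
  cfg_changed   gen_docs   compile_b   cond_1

cond_1

Round 1: R1 [IF lint_clean THEN cond_5]; R7 [IF artifact_signed and hdr_changed THEN cfg_changed]; R11 [IF link_bin and lint_clean and hdr_changed THEN compile_b]; R13 [IF run_integ and format_ok THEN link_lib]; R15 [IF tests_changed THEN gen_docs]; R16 [IF deploy_prod and format_ok and cache_hit THEN cache_stale]. New: cond_5, cfg_changed, compile_b, link_lib, gen_docs, cache_stale.
Round 2: R3 [IF compile_b THEN cond_2]; R4 [IF compile_b and format_ok THEN rollback_ready]; R5 [IF gen_docs and cfg_changed THEN compile_c]; R17 [IF link_lib THEN tag_release]. New: cond_2, rollback_ready, compile_c, tag_release.
Round 3: R6 [IF rollback_ready and hdr_changed and cache_stale THEN compile_a]. New: compile_a.
Round 4: R10 [IF compile_a and compile_c and tag_release THEN publish_ok]. New: publish_ok.
Round 5: R12 [IF cache_stale and publish_ok THEN src_changed]. New: src_changed.
Derived: cfg_changed (round 1), gen_docs (round 1), compile_b (round 1). cond_1 never appears in any round.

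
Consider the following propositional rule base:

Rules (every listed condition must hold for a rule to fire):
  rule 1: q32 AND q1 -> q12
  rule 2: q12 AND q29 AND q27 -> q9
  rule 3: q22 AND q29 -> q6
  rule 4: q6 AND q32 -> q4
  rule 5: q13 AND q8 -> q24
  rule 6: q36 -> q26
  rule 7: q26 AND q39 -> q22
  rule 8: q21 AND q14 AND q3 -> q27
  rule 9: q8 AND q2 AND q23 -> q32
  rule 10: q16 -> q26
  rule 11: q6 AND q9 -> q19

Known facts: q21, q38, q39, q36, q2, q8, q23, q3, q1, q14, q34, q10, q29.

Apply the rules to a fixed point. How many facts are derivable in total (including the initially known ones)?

Round 1 fires rule 6, rule 8, rule 9, giving q26, q27, q32.
Round 2 fires rule 1, rule 7, giving q12, q22.
Round 3 fires rule 2, rule 3, giving q9, q6.
Round 4 fires rule 4, rule 11, giving q4, q19.
Closure: {q1, q10, q12, q14, q19, q2, q21, q22, q23, q26, q27, q29, q3, q32, q34, q36, q38, q39, q4, q6, q8, q9} — 22 facts.

22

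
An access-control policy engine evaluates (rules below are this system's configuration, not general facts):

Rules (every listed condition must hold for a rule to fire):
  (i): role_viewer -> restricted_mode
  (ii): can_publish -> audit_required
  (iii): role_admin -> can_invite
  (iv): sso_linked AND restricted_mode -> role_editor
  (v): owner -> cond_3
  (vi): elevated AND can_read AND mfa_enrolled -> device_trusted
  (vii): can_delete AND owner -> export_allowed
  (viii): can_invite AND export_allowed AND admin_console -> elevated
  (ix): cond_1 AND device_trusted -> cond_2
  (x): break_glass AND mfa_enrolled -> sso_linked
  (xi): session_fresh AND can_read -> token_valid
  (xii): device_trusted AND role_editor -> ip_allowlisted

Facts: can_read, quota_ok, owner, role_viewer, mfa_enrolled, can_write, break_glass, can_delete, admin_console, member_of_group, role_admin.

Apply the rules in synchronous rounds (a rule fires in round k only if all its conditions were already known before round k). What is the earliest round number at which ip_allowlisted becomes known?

4

Round 1: (i) [role_viewer -> restricted_mode]; (iii) [role_admin -> can_invite]; (v) [owner -> cond_3]; (vii) [can_delete AND owner -> export_allowed]; (x) [break_glass AND mfa_enrolled -> sso_linked]. Adds restricted_mode, can_invite, cond_3, export_allowed, sso_linked.
Round 2: (iv) [sso_linked AND restricted_mode -> role_editor]; (viii) [can_invite AND export_allowed AND admin_console -> elevated]. Adds role_editor, elevated.
Round 3: (vi) [elevated AND can_read AND mfa_enrolled -> device_trusted]. Adds device_trusted.
Round 4: (xii) [device_trusted AND role_editor -> ip_allowlisted]. Adds ip_allowlisted.
ip_allowlisted first appears in round 4.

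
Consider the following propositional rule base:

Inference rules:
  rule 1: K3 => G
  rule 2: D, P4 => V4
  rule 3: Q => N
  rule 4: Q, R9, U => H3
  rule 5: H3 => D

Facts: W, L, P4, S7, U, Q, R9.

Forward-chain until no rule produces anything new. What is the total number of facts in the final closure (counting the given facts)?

Round 1 fires rule 3, rule 4, giving N, H3.
Round 2 fires rule 5, giving D.
Round 3 fires rule 2, giving V4.
Closure: {D, H3, L, N, P4, Q, R9, S7, U, V4, W} — 11 facts.

11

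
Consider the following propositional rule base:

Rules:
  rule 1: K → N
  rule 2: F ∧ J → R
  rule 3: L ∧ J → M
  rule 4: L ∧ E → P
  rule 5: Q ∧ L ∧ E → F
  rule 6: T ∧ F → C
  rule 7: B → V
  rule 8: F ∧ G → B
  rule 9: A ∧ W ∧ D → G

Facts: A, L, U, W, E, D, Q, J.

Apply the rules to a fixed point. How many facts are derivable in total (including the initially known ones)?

Round 1 — rule 3, rule 4, rule 5, rule 9, derive M, P, F, G.
Round 2 — rule 2, rule 8, derive R, B.
Round 3 — rule 7, derive V.
Closure: {A, B, D, E, F, G, J, L, M, P, Q, R, U, V, W} — 15 facts.

15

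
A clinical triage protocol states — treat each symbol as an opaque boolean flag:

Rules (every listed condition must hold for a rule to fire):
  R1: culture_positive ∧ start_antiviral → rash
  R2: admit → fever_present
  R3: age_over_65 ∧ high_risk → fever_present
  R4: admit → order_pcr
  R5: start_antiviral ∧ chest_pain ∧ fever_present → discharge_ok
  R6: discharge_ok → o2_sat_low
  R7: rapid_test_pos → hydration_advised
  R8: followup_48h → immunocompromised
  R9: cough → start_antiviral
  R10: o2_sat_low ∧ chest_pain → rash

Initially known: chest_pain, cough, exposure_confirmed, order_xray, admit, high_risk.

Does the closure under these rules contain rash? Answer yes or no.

yes

Round 1 — R2, R4, R9, derive fever_present, order_pcr, start_antiviral.
Round 2 — R5, derive discharge_ok.
Round 3 — R6, derive o2_sat_low.
Round 4 — R10, derive rash.
rash appears in round 4, so it is derivable.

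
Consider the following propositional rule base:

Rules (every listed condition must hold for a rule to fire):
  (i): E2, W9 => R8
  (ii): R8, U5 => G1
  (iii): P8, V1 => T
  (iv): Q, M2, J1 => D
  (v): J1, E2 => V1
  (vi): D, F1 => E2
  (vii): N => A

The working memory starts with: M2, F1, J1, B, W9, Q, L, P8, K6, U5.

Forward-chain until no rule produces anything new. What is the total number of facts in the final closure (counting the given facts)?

16

Round 1: (iv) [Q, M2, J1 => D]. Adds D.
Round 2: (vi) [D, F1 => E2]. Adds E2.
Round 3: (i) [E2, W9 => R8]; (v) [J1, E2 => V1]. Adds R8, V1.
Round 4: (ii) [R8, U5 => G1]; (iii) [P8, V1 => T]. Adds G1, T.
Closure: {B, D, E2, F1, G1, J1, K6, L, M2, P8, Q, R8, T, U5, V1, W9} — 16 facts.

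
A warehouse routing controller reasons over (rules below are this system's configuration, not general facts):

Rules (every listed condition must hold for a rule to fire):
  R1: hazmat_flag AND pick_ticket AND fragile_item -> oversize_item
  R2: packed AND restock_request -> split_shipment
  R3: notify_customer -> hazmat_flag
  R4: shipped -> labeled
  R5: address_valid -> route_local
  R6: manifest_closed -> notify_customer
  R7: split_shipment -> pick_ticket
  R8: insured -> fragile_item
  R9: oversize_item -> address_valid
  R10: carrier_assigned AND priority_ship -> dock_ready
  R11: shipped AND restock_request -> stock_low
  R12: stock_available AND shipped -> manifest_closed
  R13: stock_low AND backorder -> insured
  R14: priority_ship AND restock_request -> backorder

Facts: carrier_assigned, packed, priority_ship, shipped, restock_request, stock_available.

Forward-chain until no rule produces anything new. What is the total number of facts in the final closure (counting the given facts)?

20

Round 1 — R2, R4, R10, R11, R12, R14, derive split_shipment, labeled, dock_ready, stock_low, manifest_closed, backorder.
Round 2 — R6, R7, R13, derive notify_customer, pick_ticket, insured.
Round 3 — R3, R8, derive hazmat_flag, fragile_item.
Round 4 — R1, derive oversize_item.
Round 5 — R9, derive address_valid.
Round 6 — R5, derive route_local.
Closure: {address_valid, backorder, carrier_assigned, dock_ready, fragile_item, hazmat_flag, insured, labeled, manifest_closed, notify_customer, oversize_item, packed, pick_ticket, priority_ship, restock_request, route_local, shipped, split_shipment, stock_available, stock_low} — 20 facts.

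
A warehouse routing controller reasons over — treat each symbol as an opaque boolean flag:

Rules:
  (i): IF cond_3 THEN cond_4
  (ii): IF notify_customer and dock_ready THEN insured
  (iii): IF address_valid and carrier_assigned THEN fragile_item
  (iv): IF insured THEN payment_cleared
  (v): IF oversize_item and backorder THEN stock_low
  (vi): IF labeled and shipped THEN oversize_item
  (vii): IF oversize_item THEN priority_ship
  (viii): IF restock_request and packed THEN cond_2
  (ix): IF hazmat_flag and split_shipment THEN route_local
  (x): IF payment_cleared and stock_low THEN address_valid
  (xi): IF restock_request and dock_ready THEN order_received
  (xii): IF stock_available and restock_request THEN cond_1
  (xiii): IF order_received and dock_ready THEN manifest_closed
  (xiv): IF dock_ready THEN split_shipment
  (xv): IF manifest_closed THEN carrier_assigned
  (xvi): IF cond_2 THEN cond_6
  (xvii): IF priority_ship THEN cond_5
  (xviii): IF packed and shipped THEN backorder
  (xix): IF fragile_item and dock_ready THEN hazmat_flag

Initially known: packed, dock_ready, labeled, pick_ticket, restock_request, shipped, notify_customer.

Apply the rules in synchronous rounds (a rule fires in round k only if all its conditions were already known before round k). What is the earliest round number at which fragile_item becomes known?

4

Round 1: (ii) [IF notify_customer and dock_ready THEN insured]; (vi) [IF labeled and shipped THEN oversize_item]; (viii) [IF restock_request and packed THEN cond_2]; (xi) [IF restock_request and dock_ready THEN order_received]; (xiv) [IF dock_ready THEN split_shipment]; (xviii) [IF packed and shipped THEN backorder]. Adds insured, oversize_item, cond_2, order_received, split_shipment, backorder.
Round 2: (iv) [IF insured THEN payment_cleared]; (v) [IF oversize_item and backorder THEN stock_low]; (vii) [IF oversize_item THEN priority_ship]; (xiii) [IF order_received and dock_ready THEN manifest_closed]; (xvi) [IF cond_2 THEN cond_6]. Adds payment_cleared, stock_low, priority_ship, manifest_closed, cond_6.
Round 3: (x) [IF payment_cleared and stock_low THEN address_valid]; (xv) [IF manifest_closed THEN carrier_assigned]; (xvii) [IF priority_ship THEN cond_5]. Adds address_valid, carrier_assigned, cond_5.
Round 4: (iii) [IF address_valid and carrier_assigned THEN fragile_item]. Adds fragile_item.
fragile_item first appears in round 4.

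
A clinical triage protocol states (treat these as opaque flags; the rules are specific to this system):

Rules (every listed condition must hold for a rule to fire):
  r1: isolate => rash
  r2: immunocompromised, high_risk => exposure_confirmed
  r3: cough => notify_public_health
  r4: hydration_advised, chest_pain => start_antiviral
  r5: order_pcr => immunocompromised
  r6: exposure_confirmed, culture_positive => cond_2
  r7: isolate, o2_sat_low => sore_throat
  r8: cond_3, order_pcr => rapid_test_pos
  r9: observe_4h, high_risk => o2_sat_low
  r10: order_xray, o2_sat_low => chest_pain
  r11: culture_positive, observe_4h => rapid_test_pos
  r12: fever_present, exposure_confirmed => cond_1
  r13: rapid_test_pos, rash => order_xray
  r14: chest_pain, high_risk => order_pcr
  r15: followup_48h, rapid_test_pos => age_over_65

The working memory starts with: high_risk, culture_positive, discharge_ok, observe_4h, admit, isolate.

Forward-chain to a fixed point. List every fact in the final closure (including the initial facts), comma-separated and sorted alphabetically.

Round 1 fires r1, r9, r11, giving rash, o2_sat_low, rapid_test_pos.
Round 2 fires r7, r13, giving sore_throat, order_xray.
Round 3 fires r10, giving chest_pain.
Round 4 fires r14, giving order_pcr.
Round 5 fires r5, giving immunocompromised.
Round 6 fires r2, giving exposure_confirmed.
Round 7 fires r6, giving cond_2.

admit, chest_pain, cond_2, culture_positive, discharge_ok, exposure_confirmed, high_risk, immunocompromised, isolate, o2_sat_low, observe_4h, order_pcr, order_xray, rapid_test_pos, rash, sore_throat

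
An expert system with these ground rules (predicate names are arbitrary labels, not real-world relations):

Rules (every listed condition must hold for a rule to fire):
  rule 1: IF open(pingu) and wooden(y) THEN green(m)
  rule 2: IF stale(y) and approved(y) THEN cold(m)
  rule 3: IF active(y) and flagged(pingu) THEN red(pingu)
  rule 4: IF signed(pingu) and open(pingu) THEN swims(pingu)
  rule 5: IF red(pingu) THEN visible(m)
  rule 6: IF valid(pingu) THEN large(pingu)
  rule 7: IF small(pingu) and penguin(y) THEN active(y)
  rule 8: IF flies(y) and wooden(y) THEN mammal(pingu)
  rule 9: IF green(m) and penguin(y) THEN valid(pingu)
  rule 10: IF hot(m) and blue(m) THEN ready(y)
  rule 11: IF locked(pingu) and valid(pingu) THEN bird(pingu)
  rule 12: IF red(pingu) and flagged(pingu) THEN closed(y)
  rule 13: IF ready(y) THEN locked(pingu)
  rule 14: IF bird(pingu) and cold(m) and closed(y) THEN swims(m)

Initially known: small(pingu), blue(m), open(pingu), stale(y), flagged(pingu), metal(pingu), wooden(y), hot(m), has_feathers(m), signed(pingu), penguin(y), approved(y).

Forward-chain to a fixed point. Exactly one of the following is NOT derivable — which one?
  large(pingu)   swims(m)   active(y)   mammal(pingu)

[1] rule 1 [IF open(pingu) and wooden(y) THEN green(m)]; rule 2 [IF stale(y) and approved(y) THEN cold(m)]; rule 4 [IF signed(pingu) and open(pingu) THEN swims(pingu)]; rule 7 [IF small(pingu) and penguin(y) THEN active(y)]; rule 10 [IF hot(m) and blue(m) THEN ready(y)]. ⇒ new: green(m), cold(m), swims(pingu), active(y), ready(y).
[2] rule 3 [IF active(y) and flagged(pingu) THEN red(pingu)]; rule 9 [IF green(m) and penguin(y) THEN valid(pingu)]; rule 13 [IF ready(y) THEN locked(pingu)]. ⇒ new: red(pingu), valid(pingu), locked(pingu).
[3] rule 5 [IF red(pingu) THEN visible(m)]; rule 6 [IF valid(pingu) THEN large(pingu)]; rule 11 [IF locked(pingu) and valid(pingu) THEN bird(pingu)]; rule 12 [IF red(pingu) and flagged(pingu) THEN closed(y)]. ⇒ new: visible(m), large(pingu), bird(pingu), closed(y).
[4] rule 14 [IF bird(pingu) and cold(m) and closed(y) THEN swims(m)]. ⇒ new: swims(m).
Derived: large(pingu) (round 3), active(y) (round 1), swims(m) (round 4). mammal(pingu) never appears in any round.

mammal(pingu)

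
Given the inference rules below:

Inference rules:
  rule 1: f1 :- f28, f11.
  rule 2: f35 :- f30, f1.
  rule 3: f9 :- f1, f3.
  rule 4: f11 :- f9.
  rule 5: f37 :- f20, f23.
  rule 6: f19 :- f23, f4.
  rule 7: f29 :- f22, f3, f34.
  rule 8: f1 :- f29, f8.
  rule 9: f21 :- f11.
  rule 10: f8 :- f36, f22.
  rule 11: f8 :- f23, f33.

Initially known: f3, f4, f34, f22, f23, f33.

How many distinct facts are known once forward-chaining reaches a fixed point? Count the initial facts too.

Round 1: rule 6 [f19 :- f23, f4.]; rule 7 [f29 :- f22, f3, f34.]; rule 11 [f8 :- f23, f33.]. New: f19, f29, f8.
Round 2: rule 8 [f1 :- f29, f8.]. New: f1.
Round 3: rule 3 [f9 :- f1, f3.]. New: f9.
Round 4: rule 4 [f11 :- f9.]. New: f11.
Round 5: rule 9 [f21 :- f11.]. New: f21.
Closure: {f1, f11, f19, f21, f22, f23, f29, f3, f33, f34, f4, f8, f9} — 13 facts.

13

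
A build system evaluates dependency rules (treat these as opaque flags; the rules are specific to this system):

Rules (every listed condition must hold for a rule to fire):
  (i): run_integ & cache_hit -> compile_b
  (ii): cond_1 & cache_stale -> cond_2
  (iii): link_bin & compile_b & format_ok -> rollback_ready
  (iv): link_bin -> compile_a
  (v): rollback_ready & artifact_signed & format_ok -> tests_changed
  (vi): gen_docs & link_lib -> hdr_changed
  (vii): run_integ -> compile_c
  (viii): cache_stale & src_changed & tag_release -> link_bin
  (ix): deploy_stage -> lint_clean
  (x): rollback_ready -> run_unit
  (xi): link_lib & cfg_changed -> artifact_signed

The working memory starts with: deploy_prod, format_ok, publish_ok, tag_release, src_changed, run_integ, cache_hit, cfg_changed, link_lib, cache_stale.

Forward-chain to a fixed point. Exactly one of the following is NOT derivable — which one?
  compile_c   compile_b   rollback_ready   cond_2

Round 1 fires (i), (vii), (viii), (xi), giving compile_b, compile_c, link_bin, artifact_signed.
Round 2 fires (iii), (iv), giving rollback_ready, compile_a.
Round 3 fires (v), (x), giving tests_changed, run_unit.
Derived: compile_c (round 1), rollback_ready (round 2), compile_b (round 1). cond_2 never appears in any round.

cond_2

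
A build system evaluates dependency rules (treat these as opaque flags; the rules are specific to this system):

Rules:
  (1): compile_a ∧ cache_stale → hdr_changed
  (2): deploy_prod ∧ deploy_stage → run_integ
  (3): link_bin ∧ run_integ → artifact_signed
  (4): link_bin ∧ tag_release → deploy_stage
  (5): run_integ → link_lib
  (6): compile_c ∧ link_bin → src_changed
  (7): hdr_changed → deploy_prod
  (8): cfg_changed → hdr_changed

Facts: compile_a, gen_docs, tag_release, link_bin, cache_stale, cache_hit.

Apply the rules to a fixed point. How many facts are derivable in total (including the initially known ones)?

12

[1] (1) [compile_a ∧ cache_stale → hdr_changed]; (4) [link_bin ∧ tag_release → deploy_stage]. ⇒ new: hdr_changed, deploy_stage.
[2] (7) [hdr_changed → deploy_prod]. ⇒ new: deploy_prod.
[3] (2) [deploy_prod ∧ deploy_stage → run_integ]. ⇒ new: run_integ.
[4] (3) [link_bin ∧ run_integ → artifact_signed]; (5) [run_integ → link_lib]. ⇒ new: artifact_signed, link_lib.
Closure: {artifact_signed, cache_hit, cache_stale, compile_a, deploy_prod, deploy_stage, gen_docs, hdr_changed, link_bin, link_lib, run_integ, tag_release} — 12 facts.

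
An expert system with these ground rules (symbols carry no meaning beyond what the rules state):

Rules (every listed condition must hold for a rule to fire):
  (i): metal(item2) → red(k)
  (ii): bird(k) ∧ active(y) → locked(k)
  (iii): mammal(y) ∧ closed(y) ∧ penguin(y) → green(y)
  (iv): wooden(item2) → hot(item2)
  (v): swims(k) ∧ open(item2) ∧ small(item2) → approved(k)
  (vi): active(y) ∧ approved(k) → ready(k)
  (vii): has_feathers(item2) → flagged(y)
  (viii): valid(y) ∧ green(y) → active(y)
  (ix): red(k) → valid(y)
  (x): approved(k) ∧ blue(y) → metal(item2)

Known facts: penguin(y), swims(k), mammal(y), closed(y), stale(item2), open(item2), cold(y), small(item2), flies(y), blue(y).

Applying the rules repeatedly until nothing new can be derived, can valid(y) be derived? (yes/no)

yes

Round 1 fires (iii), (v), giving green(y), approved(k).
Round 2 fires (x), giving metal(item2).
Round 3 fires (i), giving red(k).
Round 4 fires (ix), giving valid(y).
Round 5 fires (viii), giving active(y).
Round 6 fires (vi), giving ready(k).
valid(y) appears in round 4, so it is derivable.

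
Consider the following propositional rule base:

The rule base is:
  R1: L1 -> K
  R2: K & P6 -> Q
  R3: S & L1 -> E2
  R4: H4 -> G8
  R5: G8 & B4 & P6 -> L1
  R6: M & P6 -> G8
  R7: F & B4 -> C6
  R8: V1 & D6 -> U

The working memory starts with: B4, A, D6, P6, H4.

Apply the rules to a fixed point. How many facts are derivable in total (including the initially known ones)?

9

[1] R4 [H4 -> G8]. ⇒ new: G8.
[2] R5 [G8 & B4 & P6 -> L1]. ⇒ new: L1.
[3] R1 [L1 -> K]. ⇒ new: K.
[4] R2 [K & P6 -> Q]. ⇒ new: Q.
Closure: {A, B4, D6, G8, H4, K, L1, P6, Q} — 9 facts.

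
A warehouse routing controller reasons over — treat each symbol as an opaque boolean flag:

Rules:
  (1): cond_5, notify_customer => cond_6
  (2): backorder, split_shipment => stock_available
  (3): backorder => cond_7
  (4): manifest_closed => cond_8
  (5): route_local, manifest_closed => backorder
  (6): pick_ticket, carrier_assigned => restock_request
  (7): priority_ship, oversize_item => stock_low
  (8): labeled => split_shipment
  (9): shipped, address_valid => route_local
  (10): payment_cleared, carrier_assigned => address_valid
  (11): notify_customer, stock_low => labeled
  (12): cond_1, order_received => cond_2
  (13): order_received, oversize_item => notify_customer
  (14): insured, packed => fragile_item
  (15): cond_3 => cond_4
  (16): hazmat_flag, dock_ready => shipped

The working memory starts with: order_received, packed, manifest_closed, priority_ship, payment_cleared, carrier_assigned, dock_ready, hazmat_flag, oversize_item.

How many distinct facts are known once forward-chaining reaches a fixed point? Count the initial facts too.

Round 1 fires (4), (7), (10), (13), (16), giving cond_8, stock_low, address_valid, notify_customer, shipped.
Round 2 fires (9), (11), giving route_local, labeled.
Round 3 fires (5), (8), giving backorder, split_shipment.
Round 4 fires (2), (3), giving stock_available, cond_7.
Closure: {address_valid, backorder, carrier_assigned, cond_7, cond_8, dock_ready, hazmat_flag, labeled, manifest_closed, notify_customer, order_received, oversize_item, packed, payment_cleared, priority_ship, route_local, shipped, split_shipment, stock_available, stock_low} — 20 facts.

20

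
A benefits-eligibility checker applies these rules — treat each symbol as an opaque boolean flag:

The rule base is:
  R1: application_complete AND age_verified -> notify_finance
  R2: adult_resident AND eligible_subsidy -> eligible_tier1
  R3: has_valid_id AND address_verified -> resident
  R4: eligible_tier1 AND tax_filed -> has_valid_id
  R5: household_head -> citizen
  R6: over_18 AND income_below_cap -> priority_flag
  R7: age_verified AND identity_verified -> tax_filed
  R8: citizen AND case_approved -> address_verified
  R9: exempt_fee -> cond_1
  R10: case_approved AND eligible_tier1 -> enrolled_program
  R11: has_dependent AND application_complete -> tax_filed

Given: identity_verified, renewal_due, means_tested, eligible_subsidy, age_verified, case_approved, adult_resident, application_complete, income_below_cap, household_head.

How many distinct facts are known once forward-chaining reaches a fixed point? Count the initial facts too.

Round 1 — R1, R2, R5, R7, derive notify_finance, eligible_tier1, citizen, tax_filed.
Round 2 — R4, R8, R10, derive has_valid_id, address_verified, enrolled_program.
Round 3 — R3, derive resident.
Closure: {address_verified, adult_resident, age_verified, application_complete, case_approved, citizen, eligible_subsidy, eligible_tier1, enrolled_program, has_valid_id, household_head, identity_verified, income_below_cap, means_tested, notify_finance, renewal_due, resident, tax_filed} — 18 facts.

18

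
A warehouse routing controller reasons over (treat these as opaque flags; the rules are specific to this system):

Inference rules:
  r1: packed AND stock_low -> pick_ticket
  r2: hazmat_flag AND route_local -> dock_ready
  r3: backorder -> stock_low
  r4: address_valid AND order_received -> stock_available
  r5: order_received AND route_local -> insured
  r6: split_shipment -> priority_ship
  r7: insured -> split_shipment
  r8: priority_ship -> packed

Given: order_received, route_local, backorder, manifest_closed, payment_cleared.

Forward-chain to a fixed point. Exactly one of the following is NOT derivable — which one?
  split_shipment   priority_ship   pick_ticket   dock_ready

[1] r3 [backorder -> stock_low]; r5 [order_received AND route_local -> insured]. ⇒ new: stock_low, insured.
[2] r7 [insured -> split_shipment]. ⇒ new: split_shipment.
[3] r6 [split_shipment -> priority_ship]. ⇒ new: priority_ship.
[4] r8 [priority_ship -> packed]. ⇒ new: packed.
[5] r1 [packed AND stock_low -> pick_ticket]. ⇒ new: pick_ticket.
Derived: priority_ship (round 3), split_shipment (round 2), pick_ticket (round 5). dock_ready never appears in any round.

dock_ready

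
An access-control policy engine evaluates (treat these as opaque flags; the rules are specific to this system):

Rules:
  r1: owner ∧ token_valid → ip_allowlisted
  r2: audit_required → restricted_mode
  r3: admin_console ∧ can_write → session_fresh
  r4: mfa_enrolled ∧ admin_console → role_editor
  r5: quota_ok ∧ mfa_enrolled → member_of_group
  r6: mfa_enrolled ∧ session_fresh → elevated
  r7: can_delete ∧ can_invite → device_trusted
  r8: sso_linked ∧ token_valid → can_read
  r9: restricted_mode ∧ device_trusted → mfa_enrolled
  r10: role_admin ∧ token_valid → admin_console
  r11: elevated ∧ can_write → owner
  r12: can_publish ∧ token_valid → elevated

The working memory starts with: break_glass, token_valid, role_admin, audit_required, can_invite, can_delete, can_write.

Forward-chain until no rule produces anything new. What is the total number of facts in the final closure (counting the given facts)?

16

Round 1: r2 [audit_required → restricted_mode]; r7 [can_delete ∧ can_invite → device_trusted]; r10 [role_admin ∧ token_valid → admin_console]. Adds restricted_mode, device_trusted, admin_console.
Round 2: r3 [admin_console ∧ can_write → session_fresh]; r9 [restricted_mode ∧ device_trusted → mfa_enrolled]. Adds session_fresh, mfa_enrolled.
Round 3: r4 [mfa_enrolled ∧ admin_console → role_editor]; r6 [mfa_enrolled ∧ session_fresh → elevated]. Adds role_editor, elevated.
Round 4: r11 [elevated ∧ can_write → owner]. Adds owner.
Round 5: r1 [owner ∧ token_valid → ip_allowlisted]. Adds ip_allowlisted.
Closure: {admin_console, audit_required, break_glass, can_delete, can_invite, can_write, device_trusted, elevated, ip_allowlisted, mfa_enrolled, owner, restricted_mode, role_admin, role_editor, session_fresh, token_valid} — 16 facts.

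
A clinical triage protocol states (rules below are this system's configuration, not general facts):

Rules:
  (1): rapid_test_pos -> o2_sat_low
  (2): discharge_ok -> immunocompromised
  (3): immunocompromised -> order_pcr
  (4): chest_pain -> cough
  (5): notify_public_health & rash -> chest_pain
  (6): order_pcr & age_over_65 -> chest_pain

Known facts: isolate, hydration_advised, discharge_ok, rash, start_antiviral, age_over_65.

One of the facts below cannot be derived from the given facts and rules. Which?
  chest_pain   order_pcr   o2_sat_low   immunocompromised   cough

Round 1: (2) [discharge_ok -> immunocompromised]. Adds immunocompromised.
Round 2: (3) [immunocompromised -> order_pcr]. Adds order_pcr.
Round 3: (6) [order_pcr & age_over_65 -> chest_pain]. Adds chest_pain.
Round 4: (4) [chest_pain -> cough]. Adds cough.
Derived: order_pcr (round 2), cough (round 4), immunocompromised (round 1), chest_pain (round 3). o2_sat_low never appears in any round.

o2_sat_low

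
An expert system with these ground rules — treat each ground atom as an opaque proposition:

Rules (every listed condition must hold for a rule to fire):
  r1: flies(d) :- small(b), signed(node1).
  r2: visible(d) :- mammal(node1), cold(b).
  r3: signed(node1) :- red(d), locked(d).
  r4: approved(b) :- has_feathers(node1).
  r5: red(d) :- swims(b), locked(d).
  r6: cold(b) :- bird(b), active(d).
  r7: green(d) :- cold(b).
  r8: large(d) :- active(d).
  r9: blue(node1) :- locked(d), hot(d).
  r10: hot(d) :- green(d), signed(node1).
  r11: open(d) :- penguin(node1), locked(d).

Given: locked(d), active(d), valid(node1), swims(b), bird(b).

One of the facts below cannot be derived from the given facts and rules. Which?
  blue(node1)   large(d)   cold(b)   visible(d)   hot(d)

visible(d)

Round 1 fires r5, r6, r8, giving red(d), cold(b), large(d).
Round 2 fires r3, r7, giving signed(node1), green(d).
Round 3 fires r10, giving hot(d).
Round 4 fires r9, giving blue(node1).
Derived: large(d) (round 1), blue(node1) (round 4), cold(b) (round 1), hot(d) (round 3). visible(d) never appears in any round.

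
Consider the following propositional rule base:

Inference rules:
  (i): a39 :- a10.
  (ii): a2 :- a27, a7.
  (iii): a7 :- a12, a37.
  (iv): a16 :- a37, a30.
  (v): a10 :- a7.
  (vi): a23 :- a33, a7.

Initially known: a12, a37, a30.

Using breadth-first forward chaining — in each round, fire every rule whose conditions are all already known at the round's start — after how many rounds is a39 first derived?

3

Round 1: (iii) [a7 :- a12, a37.]; (iv) [a16 :- a37, a30.]. New: a7, a16.
Round 2: (v) [a10 :- a7.]. New: a10.
Round 3: (i) [a39 :- a10.]. New: a39.
a39 first appears in round 3.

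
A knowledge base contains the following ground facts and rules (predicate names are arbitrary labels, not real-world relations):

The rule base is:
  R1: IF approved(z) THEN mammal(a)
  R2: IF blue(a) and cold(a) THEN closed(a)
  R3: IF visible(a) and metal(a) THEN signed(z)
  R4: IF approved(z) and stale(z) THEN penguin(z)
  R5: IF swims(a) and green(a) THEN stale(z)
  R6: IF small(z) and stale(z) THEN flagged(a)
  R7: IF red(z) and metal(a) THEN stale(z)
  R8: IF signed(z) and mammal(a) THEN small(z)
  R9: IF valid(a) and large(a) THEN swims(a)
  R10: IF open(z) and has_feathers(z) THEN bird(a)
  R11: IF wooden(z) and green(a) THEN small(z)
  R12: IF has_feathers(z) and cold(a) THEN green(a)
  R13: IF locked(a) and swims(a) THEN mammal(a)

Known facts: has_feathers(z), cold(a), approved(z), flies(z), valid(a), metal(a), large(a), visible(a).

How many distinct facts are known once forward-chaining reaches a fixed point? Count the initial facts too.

16

[1] R1 [IF approved(z) THEN mammal(a)]; R3 [IF visible(a) and metal(a) THEN signed(z)]; R9 [IF valid(a) and large(a) THEN swims(a)]; R12 [IF has_feathers(z) and cold(a) THEN green(a)]. ⇒ new: mammal(a), signed(z), swims(a), green(a).
[2] R5 [IF swims(a) and green(a) THEN stale(z)]; R8 [IF signed(z) and mammal(a) THEN small(z)]. ⇒ new: stale(z), small(z).
[3] R4 [IF approved(z) and stale(z) THEN penguin(z)]; R6 [IF small(z) and stale(z) THEN flagged(a)]. ⇒ new: penguin(z), flagged(a).
Closure: {approved(z), cold(a), flagged(a), flies(z), green(a), has_feathers(z), large(a), mammal(a), metal(a), penguin(z), signed(z), small(z), stale(z), swims(a), valid(a), visible(a)} — 16 facts.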